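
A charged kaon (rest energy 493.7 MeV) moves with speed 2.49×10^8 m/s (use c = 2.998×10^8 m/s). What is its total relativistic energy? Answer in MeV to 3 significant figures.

β = v/c = 2.49×10^8 / 2.998×10^8 = 0.83055
γ = 1/√(1 − 0.83055²) = 1.7955
E = γm₀c² = 1.7955 × 493.7 MeV = 886 MeV

E ≈ 886 MeV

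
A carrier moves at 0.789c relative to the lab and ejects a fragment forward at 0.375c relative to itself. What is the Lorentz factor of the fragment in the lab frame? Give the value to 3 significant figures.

γ ≈ 2.28

u_lab = (0.375 + 0.789)/(1 + 0.375×0.789) = 1.164/1.29588 = 0.898235
γ = 1/√(1 − 0.898235²) = 2.28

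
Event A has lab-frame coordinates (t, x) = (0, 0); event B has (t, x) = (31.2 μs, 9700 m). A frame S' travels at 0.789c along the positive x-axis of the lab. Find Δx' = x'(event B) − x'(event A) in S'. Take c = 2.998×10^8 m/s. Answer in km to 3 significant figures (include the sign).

γ = 1/√(1 − 0.789²) = 1.6276
Δx' = γ(Δx − vΔt) = 1.6276 × (9700 m − 0.789×(2.998×10^8 m/s)×31.2×10^-6 s)
= 1.6276 × (2319.9 m) = 3.78 km

Δx' ≈ 3.78 km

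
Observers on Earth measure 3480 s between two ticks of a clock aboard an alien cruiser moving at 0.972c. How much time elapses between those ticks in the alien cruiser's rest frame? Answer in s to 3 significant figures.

τ₀ ≈ 818 s

γ = 1/√(1 − 0.972²) = 4.2557
Proper time: τ₀ = Δt/γ = 3480/4.2557 = 818 s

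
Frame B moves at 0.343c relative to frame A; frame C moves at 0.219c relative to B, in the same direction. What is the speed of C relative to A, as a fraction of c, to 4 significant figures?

Compose boost 2: (0.219 + 0.343)/(1 + 0.219×0.343) = 0.5620/1.07512 = 0.5227

u ≈ 0.5227c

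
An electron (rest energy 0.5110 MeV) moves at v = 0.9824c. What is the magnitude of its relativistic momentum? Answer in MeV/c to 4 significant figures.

p ≈ 2.688 MeV/c

γ = 1/√(1 − 0.9824²) = 5.35363
p = γβm₀c = 5.35363 × 0.9824 × 0.5110 MeV/c = 2.688 MeV/c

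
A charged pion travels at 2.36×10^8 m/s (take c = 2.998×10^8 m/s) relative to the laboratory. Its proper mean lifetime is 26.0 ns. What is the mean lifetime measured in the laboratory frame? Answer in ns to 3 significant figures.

β = v/c = 2.36×10^8 / 2.998×10^8 = 0.78719
γ = 1/√(1 − 0.78719²) = 1.6215
Time dilation: Δt = γτ₀ = 1.6215 × 26.0 ns = 42.2 ns

Δt ≈ 42.2 ns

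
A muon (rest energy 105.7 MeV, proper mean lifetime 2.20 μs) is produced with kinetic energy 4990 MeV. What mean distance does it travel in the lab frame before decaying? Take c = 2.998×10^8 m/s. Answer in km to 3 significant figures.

d ≈ 31.8 km

γ = 1 + K/(m₀c²) = 1 + 4990/105.7 = 48.209
β = √(1 − 1/γ²) = 0.99978
Dilated lifetime: γτ₀ = 48.209 × 2.20 μs = 106.06 μs
d = βc·γτ₀ = 0.99978 × (2.998×10^8 m/s) × 0.00010606 s = 31.8 km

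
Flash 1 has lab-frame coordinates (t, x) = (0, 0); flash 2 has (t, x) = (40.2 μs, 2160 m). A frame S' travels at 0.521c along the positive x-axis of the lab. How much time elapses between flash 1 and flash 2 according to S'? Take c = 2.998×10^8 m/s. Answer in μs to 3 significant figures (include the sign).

γ = 1/√(1 − 0.521²) = 1.1716
Δt' = γ(Δt − vΔx/c²) = 1.1716 × (40.2 μs − 0.521×2160 m / (2.998×10^8 m/s))
= 1.1716 × (36.446 μs) = 42.7 μs

Δt' ≈ 42.7 μs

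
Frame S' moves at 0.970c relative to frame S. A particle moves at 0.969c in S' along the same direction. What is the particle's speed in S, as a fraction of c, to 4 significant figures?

Relativistic velocity addition: u = (u' + v)/(1 + u'v/c²)
= (0.969 + 0.970)/(1 + 0.969×0.970) = 1.939/1.93993 = 0.9995

u ≈ 0.9995c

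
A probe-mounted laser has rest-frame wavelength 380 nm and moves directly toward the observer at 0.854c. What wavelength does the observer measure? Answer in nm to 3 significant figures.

Relativistic Doppler: λ_obs = λ_src √((1−β)/(1+β))
= 380 × √(0.14600/1.8540) = 380 × 0.28062 = 107 nm

λ_obs ≈ 107 nm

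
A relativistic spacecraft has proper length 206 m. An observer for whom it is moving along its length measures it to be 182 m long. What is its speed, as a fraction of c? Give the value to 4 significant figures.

γ = L₀/L = 206/182 = 1.13187
β = √(1 − 1/γ²) = 0.4684

β ≈ 0.4684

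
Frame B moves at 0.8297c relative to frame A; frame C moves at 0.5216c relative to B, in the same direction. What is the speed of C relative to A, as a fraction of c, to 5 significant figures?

u ≈ 0.94314c

Compose boost 2: (0.5216 + 0.8297)/(1 + 0.5216×0.8297) = 1.3513/1.432772 = 0.94314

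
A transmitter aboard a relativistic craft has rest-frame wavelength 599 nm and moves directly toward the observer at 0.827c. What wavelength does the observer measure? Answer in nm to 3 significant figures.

λ_obs ≈ 184 nm

Relativistic Doppler: λ_obs = λ_src √((1−β)/(1+β))
= 599 × √(0.17300/1.8270) = 599 × 0.30772 = 184 nm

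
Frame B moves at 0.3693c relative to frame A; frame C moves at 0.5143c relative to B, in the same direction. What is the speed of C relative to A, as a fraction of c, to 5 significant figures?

u ≈ 0.74256c

Compose boost 2: (0.5143 + 0.3693)/(1 + 0.5143×0.3693) = 0.88360/1.189931 = 0.74256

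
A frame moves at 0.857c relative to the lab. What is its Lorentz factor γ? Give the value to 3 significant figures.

γ = 1/√(1 − β²) = 1/√(1 − 0.857²) = 1/√(0.26555) = 1.94

γ ≈ 1.94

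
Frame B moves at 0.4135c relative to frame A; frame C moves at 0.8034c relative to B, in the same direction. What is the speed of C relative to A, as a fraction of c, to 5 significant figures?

u ≈ 0.91345c

Compose boost 2: (0.8034 + 0.4135)/(1 + 0.8034×0.4135) = 1.2169/1.332206 = 0.91345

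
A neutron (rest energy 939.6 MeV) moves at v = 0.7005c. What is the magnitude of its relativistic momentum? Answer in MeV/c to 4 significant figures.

γ = 1/√(1 − 0.7005²) = 1.40124
p = γβm₀c = 1.40124 × 0.7005 × 939.6 MeV/c = 922.3 MeV/c

p ≈ 922.3 MeV/c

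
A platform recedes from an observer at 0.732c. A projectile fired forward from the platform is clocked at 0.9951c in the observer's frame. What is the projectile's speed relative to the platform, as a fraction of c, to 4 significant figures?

Inverse velocity addition: u' = (u − v)/(1 − uv/c²)
= (0.9951 − 0.732)/(1 − 0.9951×0.732) = 0.2631/0.271587 = 0.9688

u' ≈ 0.9688c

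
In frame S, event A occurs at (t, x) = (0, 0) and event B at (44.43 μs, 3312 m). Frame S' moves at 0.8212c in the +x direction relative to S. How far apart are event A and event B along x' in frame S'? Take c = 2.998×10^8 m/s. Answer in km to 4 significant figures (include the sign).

Δx' ≈ -13.36 km

γ = 1/√(1 − 0.8212²) = 1.75242
Δx' = γ(Δx − vΔt) = 1.75242 × (3312 m − 0.8212×(2.998×10^8 m/s)×44.43×10^-6 s)
= 1.75242 × (-7626.48 m) = -13.36 km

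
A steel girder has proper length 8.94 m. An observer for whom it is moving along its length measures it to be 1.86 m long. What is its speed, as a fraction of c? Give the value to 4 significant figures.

γ = L₀/L = 8.94/1.86 = 4.80645
β = √(1 − 1/γ²) = 0.9781

β ≈ 0.9781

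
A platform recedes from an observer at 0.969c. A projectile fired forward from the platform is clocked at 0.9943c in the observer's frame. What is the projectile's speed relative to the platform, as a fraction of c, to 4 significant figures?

u' ≈ 0.6927c

Inverse velocity addition: u' = (u − v)/(1 − uv/c²)
= (0.9943 − 0.969)/(1 − 0.9943×0.969) = 0.02530/0.0365233 = 0.6927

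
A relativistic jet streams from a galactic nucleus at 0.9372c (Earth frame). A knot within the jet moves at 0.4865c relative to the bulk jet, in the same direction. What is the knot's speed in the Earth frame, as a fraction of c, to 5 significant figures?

Relativistic velocity addition: u = (u' + v)/(1 + u'v/c²)
= (0.4865 + 0.9372)/(1 + 0.4865×0.9372) = 1.4237/1.455948 = 0.97785

u ≈ 0.97785c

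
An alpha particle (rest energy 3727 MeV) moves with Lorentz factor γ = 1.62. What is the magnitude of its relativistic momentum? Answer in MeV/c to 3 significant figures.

p ≈ 4750 MeV/c

β = √(1 − 1/γ²) = √(1 − 1/1.62²) = 0.78674
p = γβm₀c = 1.62 × 0.78674 × 3727 MeV/c = 4750 MeV/c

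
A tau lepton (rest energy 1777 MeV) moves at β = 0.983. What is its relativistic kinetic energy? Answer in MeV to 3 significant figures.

γ = 1/√(1 − 0.983²) = 5.4465
K = (γ − 1)m₀c² = (5.4465 − 1) × 1777 MeV = 4.4465 × 1777 MeV = 7900 MeV

K ≈ 7900 MeV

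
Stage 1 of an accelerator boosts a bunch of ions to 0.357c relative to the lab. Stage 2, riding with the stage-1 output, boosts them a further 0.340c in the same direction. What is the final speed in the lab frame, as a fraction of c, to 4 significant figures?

u ≈ 0.6216c

Compose boost 2: (0.340 + 0.357)/(1 + 0.340×0.357) = 0.6970/1.12138 = 0.6216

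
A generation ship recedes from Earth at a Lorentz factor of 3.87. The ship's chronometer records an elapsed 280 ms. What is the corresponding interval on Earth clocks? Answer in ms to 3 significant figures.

Δt ≈ 1080 ms

γ = 3.87 (given)
Time dilation: Δt = γτ₀ = 3.87 × 280 ms = 1080 ms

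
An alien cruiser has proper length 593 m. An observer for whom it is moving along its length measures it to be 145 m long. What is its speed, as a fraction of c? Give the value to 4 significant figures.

β ≈ 0.9696

γ = L₀/L = 593/145 = 4.08966
β = √(1 − 1/γ²) = 0.9696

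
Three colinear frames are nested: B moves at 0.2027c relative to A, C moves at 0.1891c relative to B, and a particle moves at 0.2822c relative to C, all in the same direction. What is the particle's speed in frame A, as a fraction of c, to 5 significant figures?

Compose boost 2: (0.1891 + 0.2027)/(1 + 0.1891×0.2027) = 0.39180/1.038331 = 0.3773365
Compose boost 3: (0.2822 + 0.3773365)/(1 + 0.2822×0.3773365) = 0.6595365/1.106484 = 0.59606

u ≈ 0.59606c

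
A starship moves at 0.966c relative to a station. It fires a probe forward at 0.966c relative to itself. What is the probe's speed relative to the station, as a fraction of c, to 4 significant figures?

u ≈ 0.9994c

Relativistic velocity addition: u = (u' + v)/(1 + u'v/c²)
= (0.966 + 0.966)/(1 + 0.966×0.966) = 1.932/1.93316 = 0.9994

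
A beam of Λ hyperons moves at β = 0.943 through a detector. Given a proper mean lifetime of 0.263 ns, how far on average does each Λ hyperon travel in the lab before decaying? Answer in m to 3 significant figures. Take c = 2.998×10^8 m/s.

γ = 1/√(1 − 0.943²) = 3.0049
Dilated lifetime: Δt = γτ₀ = 3.0049 × 0.263 ns = 0.79028 ns
d = vΔt = 0.943c × 0.79028 ns = 2.8271×10^8 m/s × 7.9028×10^-10 s = 0.223 m

d ≈ 0.223 m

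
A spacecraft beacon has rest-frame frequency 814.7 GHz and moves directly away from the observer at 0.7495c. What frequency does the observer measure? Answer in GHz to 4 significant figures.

f_obs ≈ 308.3 GHz

Relativistic Doppler: f_obs = f_src √((1−β)/(1+β))
= 814.7 × √(0.250500/1.74950) = 814.7 × 0.378396 = 308.3 GHz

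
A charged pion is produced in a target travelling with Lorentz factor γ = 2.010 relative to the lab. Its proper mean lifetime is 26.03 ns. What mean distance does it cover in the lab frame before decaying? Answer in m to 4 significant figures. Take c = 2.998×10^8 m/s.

β = √(1 − 1/γ²) = √(1 − 1/2.010²) = 0.867457
Dilated lifetime: Δt = γτ₀ = 2.010 × 26.03 ns = 52.3203 ns
d = vΔt = 0.867457c × 52.3203 ns = 2.60064×10^8 m/s × 5.23203×10^-8 s = 13.61 m

d ≈ 13.61 m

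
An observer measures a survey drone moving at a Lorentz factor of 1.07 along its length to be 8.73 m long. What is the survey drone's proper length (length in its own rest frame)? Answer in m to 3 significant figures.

γ = 1.07 (given)
L₀ = γL = 1.07 × 8.73 = 9.34 m

L₀ ≈ 9.34 m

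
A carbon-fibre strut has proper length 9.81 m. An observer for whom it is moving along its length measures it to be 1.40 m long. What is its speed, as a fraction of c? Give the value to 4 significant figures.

β ≈ 0.9898

γ = L₀/L = 9.81/1.40 = 7.00714
β = √(1 − 1/γ²) = 0.9898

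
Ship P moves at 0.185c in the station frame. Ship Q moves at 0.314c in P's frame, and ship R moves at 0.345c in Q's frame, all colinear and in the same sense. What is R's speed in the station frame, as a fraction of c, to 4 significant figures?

u ≈ 0.7023c

Compose boost 2: (0.314 + 0.185)/(1 + 0.314×0.185) = 0.4990/1.05809 = 0.471604
Compose boost 3: (0.345 + 0.471604)/(1 + 0.345×0.471604) = 0.816604/1.16270 = 0.7023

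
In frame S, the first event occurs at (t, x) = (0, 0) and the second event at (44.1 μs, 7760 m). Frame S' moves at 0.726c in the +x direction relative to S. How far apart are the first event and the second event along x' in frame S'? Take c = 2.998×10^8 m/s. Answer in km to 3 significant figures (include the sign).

γ = 1/√(1 − 0.726²) = 1.4541
Δx' = γ(Δx − vΔt) = 1.4541 × (7760 m − 0.726×(2.998×10^8 m/s)×44.1×10^-6 s)
= 1.4541 × (-1838.6 m) = -2.67 km

Δx' ≈ -2.67 km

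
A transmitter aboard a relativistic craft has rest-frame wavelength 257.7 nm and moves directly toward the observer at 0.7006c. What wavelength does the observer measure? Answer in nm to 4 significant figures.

Relativistic Doppler: λ_obs = λ_src √((1−β)/(1+β))
= 257.7 × √(0.299400/1.70060) = 257.7 × 0.419590 = 108.1 nm

λ_obs ≈ 108.1 nm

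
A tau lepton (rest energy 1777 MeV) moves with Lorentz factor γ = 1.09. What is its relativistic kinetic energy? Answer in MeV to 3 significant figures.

K ≈ 160 MeV

γ = 1.09 (given)
K = (γ − 1)m₀c² = (1.09 − 1) × 1777 MeV = 0.090000 × 1777 MeV = 160 MeV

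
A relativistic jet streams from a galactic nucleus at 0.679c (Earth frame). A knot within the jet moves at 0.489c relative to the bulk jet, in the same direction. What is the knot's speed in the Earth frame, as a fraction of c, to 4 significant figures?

u ≈ 0.8769c

Relativistic velocity addition: u = (u' + v)/(1 + u'v/c²)
= (0.489 + 0.679)/(1 + 0.489×0.679) = 1.168/1.33203 = 0.8769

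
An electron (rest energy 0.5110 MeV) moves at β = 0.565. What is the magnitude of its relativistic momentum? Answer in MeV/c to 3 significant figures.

γ = 1/√(1 − 0.565²) = 1.2120
p = γβm₀c = 1.2120 × 0.565 × 0.5110 MeV/c = 0.350 MeV/c

p ≈ 0.350 MeV/c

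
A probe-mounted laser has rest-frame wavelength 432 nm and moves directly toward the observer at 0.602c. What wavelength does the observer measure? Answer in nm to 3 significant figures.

λ_obs ≈ 215 nm

Relativistic Doppler: λ_obs = λ_src √((1−β)/(1+β))
= 432 × √(0.39800/1.6020) = 432 × 0.49844 = 215 nm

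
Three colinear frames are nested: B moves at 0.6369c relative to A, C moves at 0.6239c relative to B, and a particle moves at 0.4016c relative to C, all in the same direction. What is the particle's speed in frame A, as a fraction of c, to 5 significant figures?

Compose boost 2: (0.6239 + 0.6369)/(1 + 0.6239×0.6369) = 1.2608/1.397362 = 0.9022716
Compose boost 3: (0.4016 + 0.9022716)/(1 + 0.4016×0.9022716) = 1.303872/1.362352 = 0.95707

u ≈ 0.95707c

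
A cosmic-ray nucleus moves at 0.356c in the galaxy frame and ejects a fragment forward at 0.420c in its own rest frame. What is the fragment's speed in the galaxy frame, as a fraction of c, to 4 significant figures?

u ≈ 0.6751c

Compose boost 2: (0.420 + 0.356)/(1 + 0.420×0.356) = 0.7760/1.14952 = 0.6751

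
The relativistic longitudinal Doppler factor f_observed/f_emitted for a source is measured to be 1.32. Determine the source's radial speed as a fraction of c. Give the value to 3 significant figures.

β ≈ 0.271

f_obs/f_src = √((1+β)/(1−β)) = 1.32  ⇒  (1+β)/(1−β) = 1.7424
β = |1 − D²|/(1 + D²) = |1 − 1.7424|/(1 + 1.7424) = 0.271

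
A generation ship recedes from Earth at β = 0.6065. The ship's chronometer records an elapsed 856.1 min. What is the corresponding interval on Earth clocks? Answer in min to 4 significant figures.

γ = 1/√(1 − 0.6065²) = 1.25773
Time dilation: Δt = γτ₀ = 1.25773 × 856.1 min = 1077 min

Δt ≈ 1077 min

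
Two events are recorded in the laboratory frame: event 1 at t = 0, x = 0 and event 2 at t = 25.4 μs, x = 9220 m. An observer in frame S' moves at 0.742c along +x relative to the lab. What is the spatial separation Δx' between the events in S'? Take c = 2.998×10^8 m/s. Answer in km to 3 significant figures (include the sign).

Δx' ≈ 5.32 km

γ = 1/√(1 − 0.742²) = 1.4916
Δx' = γ(Δx − vΔt) = 1.4916 × (9220 m − 0.742×(2.998×10^8 m/s)×25.4×10^-6 s)
= 1.4916 × (3569.7 m) = 5.32 km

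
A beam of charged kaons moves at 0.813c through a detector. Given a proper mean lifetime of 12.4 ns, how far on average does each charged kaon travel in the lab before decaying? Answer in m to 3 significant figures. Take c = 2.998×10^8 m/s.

γ = 1/√(1 − 0.813²) = 1.7174
Dilated lifetime: Δt = γτ₀ = 1.7174 × 12.4 ns = 21.296 ns
d = vΔt = 0.813c × 21.296 ns = 2.4374×10^8 m/s × 2.1296×10^-8 s = 5.19 m

d ≈ 5.19 m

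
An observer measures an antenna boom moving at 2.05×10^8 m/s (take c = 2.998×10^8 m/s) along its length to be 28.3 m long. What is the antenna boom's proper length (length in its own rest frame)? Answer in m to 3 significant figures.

L₀ ≈ 38.8 m

β = v/c = 2.05×10^8 / 2.998×10^8 = 0.68379
γ = 1/√(1 − 0.68379²) = 1.3705
L₀ = γL = 1.3705 × 28.3 = 38.8 m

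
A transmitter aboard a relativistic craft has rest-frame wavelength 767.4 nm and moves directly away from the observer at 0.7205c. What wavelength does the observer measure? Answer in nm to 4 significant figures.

Relativistic Doppler: λ_obs = λ_src √((1+β)/(1−β))
= 767.4 × √(1.72050/0.279500) = 767.4 × 2.48106 = 1904 nm

λ_obs ≈ 1904 nm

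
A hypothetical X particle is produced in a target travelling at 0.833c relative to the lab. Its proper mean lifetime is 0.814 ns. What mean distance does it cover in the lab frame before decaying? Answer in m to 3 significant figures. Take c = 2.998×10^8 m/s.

d ≈ 0.367 m

γ = 1/√(1 − 0.833²) = 1.8074
Dilated lifetime: Δt = γτ₀ = 1.8074 × 0.814 ns = 1.4712 ns
d = vΔt = 0.833c × 1.4712 ns = 2.4973×10^8 m/s × 1.4712×10^-9 s = 0.367 m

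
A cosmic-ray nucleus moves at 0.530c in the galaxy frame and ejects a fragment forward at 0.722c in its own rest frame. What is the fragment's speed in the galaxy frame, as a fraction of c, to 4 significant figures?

u ≈ 0.9055c

Compose boost 2: (0.722 + 0.530)/(1 + 0.722×0.530) = 1.252/1.38266 = 0.9055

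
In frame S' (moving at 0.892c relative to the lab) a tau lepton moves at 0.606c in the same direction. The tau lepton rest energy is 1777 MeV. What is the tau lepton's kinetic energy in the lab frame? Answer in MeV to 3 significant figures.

u_lab = (0.606 + 0.892)/(1 + 0.606×0.892) = 0.972379
γ = 1/√(1 − 0.972379²) = 4.2843
K = (γ − 1)m₀c² = (4.2843 − 1) × 1777 = 3.2843 × 1777 = 5840 MeV

K ≈ 5840 MeV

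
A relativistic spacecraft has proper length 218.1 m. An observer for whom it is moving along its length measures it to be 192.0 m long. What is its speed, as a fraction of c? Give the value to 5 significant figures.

γ = L₀/L = 218.1/192.0 = 1.135938
β = √(1 − 1/γ²) = 0.47436

β ≈ 0.47436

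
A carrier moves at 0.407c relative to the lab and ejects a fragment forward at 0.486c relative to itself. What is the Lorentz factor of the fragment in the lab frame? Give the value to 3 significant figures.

u_lab = (0.486 + 0.407)/(1 + 0.486×0.407) = 0.8930/1.19780 = 0.745532
γ = 1/√(1 − 0.745532²) = 1.50

γ ≈ 1.50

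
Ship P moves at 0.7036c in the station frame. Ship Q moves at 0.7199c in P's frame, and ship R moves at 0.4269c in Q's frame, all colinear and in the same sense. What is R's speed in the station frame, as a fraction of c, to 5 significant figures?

Compose boost 2: (0.7199 + 0.7036)/(1 + 0.7199×0.7036) = 1.4235/1.506522 = 0.9448918
Compose boost 3: (0.4269 + 0.9448918)/(1 + 0.4269×0.9448918) = 1.371792/1.403374 = 0.97750

u ≈ 0.97750c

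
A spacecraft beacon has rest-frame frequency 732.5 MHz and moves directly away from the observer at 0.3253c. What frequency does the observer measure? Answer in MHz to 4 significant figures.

Relativistic Doppler: f_obs = f_src √((1−β)/(1+β))
= 732.5 × √(0.674700/1.32530) = 732.5 × 0.713507 = 522.6 MHz

f_obs ≈ 522.6 MHz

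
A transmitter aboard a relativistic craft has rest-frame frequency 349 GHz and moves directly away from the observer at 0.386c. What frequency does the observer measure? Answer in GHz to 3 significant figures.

Relativistic Doppler: f_obs = f_src √((1−β)/(1+β))
= 349 × √(0.61400/1.3860) = 349 × 0.66558 = 232 GHz

f_obs ≈ 232 GHz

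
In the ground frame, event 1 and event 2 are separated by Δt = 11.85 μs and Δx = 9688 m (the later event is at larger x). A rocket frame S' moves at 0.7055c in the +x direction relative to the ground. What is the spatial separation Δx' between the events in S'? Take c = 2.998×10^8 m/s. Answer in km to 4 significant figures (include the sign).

γ = 1/√(1 − 0.7055²) = 1.41101
Δx' = γ(Δx − vΔt) = 1.41101 × (9688 m − 0.7055×(2.998×10^8 m/s)×11.85×10^-6 s)
= 1.41101 × (7181.62 m) = 10.13 km

Δx' ≈ 10.13 km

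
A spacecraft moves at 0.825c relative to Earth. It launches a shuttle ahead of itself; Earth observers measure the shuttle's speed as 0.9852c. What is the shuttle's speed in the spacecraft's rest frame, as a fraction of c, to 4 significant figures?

Inverse velocity addition: u' = (u − v)/(1 − uv/c²)
= (0.9852 − 0.825)/(1 − 0.9852×0.825) = 0.1602/0.187210 = 0.8557

u' ≈ 0.8557c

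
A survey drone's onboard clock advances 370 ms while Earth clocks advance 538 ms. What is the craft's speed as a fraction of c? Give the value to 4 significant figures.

β ≈ 0.7260

γ = Δt/τ₀ = 538/370 = 1.45405
β = √(1 − 1/γ²) = √(1 − 1/1.45405²) = 0.7260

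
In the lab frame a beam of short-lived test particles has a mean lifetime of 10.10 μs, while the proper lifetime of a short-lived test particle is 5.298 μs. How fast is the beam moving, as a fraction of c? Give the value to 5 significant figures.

β ≈ 0.85138

γ = Δt/τ₀ = 10.10/5.298 = 1.906380
β = √(1 − 1/γ²) = √(1 − 1/1.906380²) = 0.85138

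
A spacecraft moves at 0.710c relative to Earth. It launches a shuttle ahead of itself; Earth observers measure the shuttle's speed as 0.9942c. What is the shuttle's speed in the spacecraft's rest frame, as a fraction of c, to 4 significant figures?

Inverse velocity addition: u' = (u − v)/(1 − uv/c²)
= (0.9942 − 0.710)/(1 − 0.9942×0.710) = 0.2842/0.294118 = 0.9663

u' ≈ 0.9663c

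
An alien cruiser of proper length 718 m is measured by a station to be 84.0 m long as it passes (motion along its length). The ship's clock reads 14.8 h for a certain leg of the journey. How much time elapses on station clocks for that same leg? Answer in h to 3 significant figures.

Δt ≈ 127 h

Length contraction ⇒ γ = L₀/L = 718/84.0 = 8.5476
Time dilation: Δt = γτ₀ = 8.5476 × 14.8 h = 127 h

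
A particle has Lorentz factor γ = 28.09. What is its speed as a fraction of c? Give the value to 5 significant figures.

β ≈ 0.99937

β = √(1 − 1/γ²) = √(1 − 1/28.09²) = √(0.9987327) = 0.99937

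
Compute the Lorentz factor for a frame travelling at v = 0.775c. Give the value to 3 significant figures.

γ ≈ 1.58

γ = 1/√(1 − β²) = 1/√(1 − 0.775²) = 1/√(0.39937) = 1.58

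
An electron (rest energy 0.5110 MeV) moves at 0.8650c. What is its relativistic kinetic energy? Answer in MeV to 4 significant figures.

γ = 1/√(1 − 0.8650²) = 1.99294
K = (γ − 1)m₀c² = (1.99294 − 1) × 0.5110 MeV = 0.992938 × 0.5110 MeV = 0.5074 MeV

K ≈ 0.5074 MeV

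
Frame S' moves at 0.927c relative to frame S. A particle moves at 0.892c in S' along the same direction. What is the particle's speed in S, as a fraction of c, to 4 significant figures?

u ≈ 0.9957c

Relativistic velocity addition: u = (u' + v)/(1 + u'v/c²)
= (0.892 + 0.927)/(1 + 0.892×0.927) = 1.819/1.82688 = 0.9957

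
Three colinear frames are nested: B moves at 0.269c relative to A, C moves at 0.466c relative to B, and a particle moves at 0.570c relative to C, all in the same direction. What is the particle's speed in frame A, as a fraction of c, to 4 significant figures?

Compose boost 2: (0.466 + 0.269)/(1 + 0.466×0.269) = 0.7350/1.12535 = 0.653128
Compose boost 3: (0.570 + 0.653128)/(1 + 0.570×0.653128) = 1.22313/1.37228 = 0.8913

u ≈ 0.8913c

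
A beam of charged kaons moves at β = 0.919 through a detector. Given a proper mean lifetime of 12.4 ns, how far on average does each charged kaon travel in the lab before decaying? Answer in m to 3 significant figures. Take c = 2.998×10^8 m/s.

γ = 1/√(1 − 0.919²) = 2.5364
Dilated lifetime: Δt = γτ₀ = 2.5364 × 12.4 ns = 31.452 ns
d = vΔt = 0.919c × 31.452 ns = 2.7552×10^8 m/s × 3.1452×10^-8 s = 8.67 m

d ≈ 8.67 m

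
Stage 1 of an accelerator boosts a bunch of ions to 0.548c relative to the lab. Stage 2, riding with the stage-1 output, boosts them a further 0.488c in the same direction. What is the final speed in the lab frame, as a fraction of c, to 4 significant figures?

u ≈ 0.8174c

Compose boost 2: (0.488 + 0.548)/(1 + 0.488×0.548) = 1.036/1.26742 = 0.8174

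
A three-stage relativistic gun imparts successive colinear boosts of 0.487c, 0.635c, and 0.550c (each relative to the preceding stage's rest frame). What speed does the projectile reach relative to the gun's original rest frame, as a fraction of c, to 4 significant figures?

Compose boost 2: (0.635 + 0.487)/(1 + 0.635×0.487) = 1.122/1.30924 = 0.856982
Compose boost 3: (0.550 + 0.856982)/(1 + 0.550×0.856982) = 1.40698/1.47134 = 0.9563

u ≈ 0.9563c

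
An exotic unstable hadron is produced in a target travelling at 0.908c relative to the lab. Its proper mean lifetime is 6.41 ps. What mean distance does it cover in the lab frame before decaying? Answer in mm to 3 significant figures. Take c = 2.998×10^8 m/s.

d ≈ 4.16 mm

γ = 1/√(1 − 0.908²) = 2.3868
Dilated lifetime: Δt = γτ₀ = 2.3868 × 6.41 ps = 15.299 ps
d = vΔt = 0.908c × 15.299 ps = 2.7222×10^8 m/s × 1.5299×10^-11 s = 4.16 mm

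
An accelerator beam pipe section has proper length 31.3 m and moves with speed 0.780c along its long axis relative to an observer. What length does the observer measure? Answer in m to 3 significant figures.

γ = 1/√(1 − 0.780²) = 1.5980
Length contraction: L = L₀/γ = 31.3/1.5980 = 19.6 m

L ≈ 19.6 m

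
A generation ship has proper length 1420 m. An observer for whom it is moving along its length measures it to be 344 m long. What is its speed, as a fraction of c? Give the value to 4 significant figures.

β ≈ 0.9702

γ = L₀/L = 1420/344 = 4.12791
β = √(1 − 1/γ²) = 0.9702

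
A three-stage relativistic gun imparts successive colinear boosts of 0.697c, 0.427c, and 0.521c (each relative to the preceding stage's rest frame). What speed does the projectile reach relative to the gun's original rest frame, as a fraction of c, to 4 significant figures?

u ≈ 0.9558c

Compose boost 2: (0.427 + 0.697)/(1 + 0.427×0.697) = 1.124/1.29762 = 0.866202
Compose boost 3: (0.521 + 0.866202)/(1 + 0.521×0.866202) = 1.38720/1.45129 = 0.9558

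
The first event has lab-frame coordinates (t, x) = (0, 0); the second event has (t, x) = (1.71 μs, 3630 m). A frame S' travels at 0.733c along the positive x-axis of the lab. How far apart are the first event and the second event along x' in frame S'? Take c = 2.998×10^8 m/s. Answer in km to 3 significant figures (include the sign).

γ = 1/√(1 − 0.733²) = 1.4701
Δx' = γ(Δx − vΔt) = 1.4701 × (3630 m − 0.733×(2.998×10^8 m/s)×1.71×10^-6 s)
= 1.4701 × (3254.2 m) = 4.78 km

Δx' ≈ 4.78 km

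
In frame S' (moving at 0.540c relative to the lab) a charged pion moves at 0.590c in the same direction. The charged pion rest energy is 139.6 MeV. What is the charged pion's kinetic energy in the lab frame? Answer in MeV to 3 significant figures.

K ≈ 131 MeV

u_lab = (0.590 + 0.540)/(1 + 0.590×0.540) = 0.856970
γ = 1/√(1 − 0.856970²) = 1.9404
K = (γ − 1)m₀c² = (1.9404 − 1) × 139.6 = 0.94036 × 139.6 = 131 MeV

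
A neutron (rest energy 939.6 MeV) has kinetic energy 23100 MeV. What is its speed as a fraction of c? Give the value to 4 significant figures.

β ≈ 0.9992

γ = 1 + K/(m₀c²) = 1 + 23100/939.6 = 25.5849
β = √(1 − 1/γ²) = 0.9992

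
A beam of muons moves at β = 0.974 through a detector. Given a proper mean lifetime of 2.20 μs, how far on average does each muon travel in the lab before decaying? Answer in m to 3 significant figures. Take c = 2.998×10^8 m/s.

d ≈ 2840 m

γ = 1/√(1 − 0.974²) = 4.4141
Dilated lifetime: Δt = γτ₀ = 4.4141 × 2.20 μs = 9.7110 μs
d = vΔt = 0.974c × 9.7110 μs = 2.9201×10^8 m/s × 9.7110×10^-6 s = 2840 m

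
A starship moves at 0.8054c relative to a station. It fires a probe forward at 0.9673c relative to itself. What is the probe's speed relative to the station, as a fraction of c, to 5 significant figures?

u ≈ 0.99642c

Relativistic velocity addition: u = (u' + v)/(1 + u'v/c²)
= (0.9673 + 0.8054)/(1 + 0.9673×0.8054) = 1.7727/1.779063 = 0.99642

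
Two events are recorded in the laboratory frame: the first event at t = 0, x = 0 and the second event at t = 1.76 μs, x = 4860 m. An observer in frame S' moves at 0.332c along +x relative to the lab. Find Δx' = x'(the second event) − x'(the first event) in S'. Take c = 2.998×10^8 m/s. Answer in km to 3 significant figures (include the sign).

Δx' ≈ 4.97 km

γ = 1/√(1 − 0.332²) = 1.0601
Δx' = γ(Δx − vΔt) = 1.0601 × (4860 m − 0.332×(2.998×10^8 m/s)×1.76×10^-6 s)
= 1.0601 × (4684.8 m) = 4.97 km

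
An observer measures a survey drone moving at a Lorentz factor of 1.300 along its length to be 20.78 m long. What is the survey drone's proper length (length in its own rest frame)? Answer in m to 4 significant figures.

L₀ ≈ 27.01 m

γ = 1.300 (given)
L₀ = γL = 1.300 × 20.78 = 27.01 m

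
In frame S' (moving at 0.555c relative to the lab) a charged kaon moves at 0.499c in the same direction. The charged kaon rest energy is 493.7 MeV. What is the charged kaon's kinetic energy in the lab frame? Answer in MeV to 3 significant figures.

K ≈ 381 MeV

u_lab = (0.499 + 0.555)/(1 + 0.499×0.555) = 0.825408
γ = 1/√(1 − 0.825408²) = 1.7714
K = (γ − 1)m₀c² = (1.7714 − 1) × 493.7 = 0.77136 × 493.7 = 381 MeV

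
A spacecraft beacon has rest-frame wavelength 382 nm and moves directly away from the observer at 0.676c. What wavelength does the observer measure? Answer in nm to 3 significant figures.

λ_obs ≈ 869 nm

Relativistic Doppler: λ_obs = λ_src √((1+β)/(1−β))
= 382 × √(1.6760/0.32400) = 382 × 2.2744 = 869 nm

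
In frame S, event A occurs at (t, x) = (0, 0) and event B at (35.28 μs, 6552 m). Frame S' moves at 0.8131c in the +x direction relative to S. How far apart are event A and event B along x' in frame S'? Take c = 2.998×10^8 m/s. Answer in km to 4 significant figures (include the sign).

γ = 1/√(1 − 0.8131²) = 1.71785
Δx' = γ(Δx − vΔt) = 1.71785 × (6552 m − 0.8131×(2.998×10^8 m/s)×35.28×10^-6 s)
= 1.71785 × (-2048.11 m) = -3.518 km

Δx' ≈ -3.518 km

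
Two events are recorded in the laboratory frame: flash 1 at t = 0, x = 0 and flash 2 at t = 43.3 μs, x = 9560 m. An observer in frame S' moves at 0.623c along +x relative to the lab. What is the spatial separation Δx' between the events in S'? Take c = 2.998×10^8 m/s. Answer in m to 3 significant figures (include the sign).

γ = 1/√(1 − 0.623²) = 1.2784
Δx' = γ(Δx − vΔt) = 1.2784 × (9560 m − 0.623×(2.998×10^8 m/s)×43.3×10^-6 s)
= 1.2784 × (1472.6 m) = 1880 m

Δx' ≈ 1880 m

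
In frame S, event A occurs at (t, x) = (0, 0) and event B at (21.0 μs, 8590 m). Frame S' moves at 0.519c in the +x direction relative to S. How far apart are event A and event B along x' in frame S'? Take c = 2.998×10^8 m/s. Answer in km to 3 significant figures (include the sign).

Δx' ≈ 6.23 km

γ = 1/√(1 − 0.519²) = 1.1699
Δx' = γ(Δx − vΔt) = 1.1699 × (8590 m − 0.519×(2.998×10^8 m/s)×21.0×10^-6 s)
= 1.1699 × (5322.5 m) = 6.23 km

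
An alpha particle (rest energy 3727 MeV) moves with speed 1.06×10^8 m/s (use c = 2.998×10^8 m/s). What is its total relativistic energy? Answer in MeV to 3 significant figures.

β = v/c = 1.06×10^8 / 2.998×10^8 = 0.35357
γ = 1/√(1 − 0.35357²) = 1.0691
E = γm₀c² = 1.0691 × 3727 MeV = 3980 MeV

E ≈ 3980 MeV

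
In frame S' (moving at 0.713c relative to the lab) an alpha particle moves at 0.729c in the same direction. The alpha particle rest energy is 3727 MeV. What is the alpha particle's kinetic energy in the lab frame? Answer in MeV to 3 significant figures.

K ≈ 8070 MeV

u_lab = (0.729 + 0.713)/(1 + 0.729×0.713) = 0.948823
γ = 1/√(1 − 0.948823²) = 3.1665
K = (γ − 1)m₀c² = (3.1665 − 1) × 3727 = 2.1665 × 3727 = 8070 MeV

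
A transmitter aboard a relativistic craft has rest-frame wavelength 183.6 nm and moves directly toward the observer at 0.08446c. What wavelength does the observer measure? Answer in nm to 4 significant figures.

Relativistic Doppler: λ_obs = λ_src √((1−β)/(1+β))
= 183.6 × √(0.915540/1.08446) = 183.6 × 0.918823 = 168.7 nm

λ_obs ≈ 168.7 nm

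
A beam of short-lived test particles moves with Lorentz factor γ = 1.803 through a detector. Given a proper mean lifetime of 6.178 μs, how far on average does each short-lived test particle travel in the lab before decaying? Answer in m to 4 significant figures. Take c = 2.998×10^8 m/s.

β = √(1 − 1/γ²) = √(1 − 1/1.803²) = 0.832096
Dilated lifetime: Δt = γτ₀ = 1.803 × 6.178 μs = 11.1389 μs
d = vΔt = 0.832096c × 11.1389 μs = 2.49462×10^8 m/s × 1.11389×10^-5 s = 2779 m

d ≈ 2779 m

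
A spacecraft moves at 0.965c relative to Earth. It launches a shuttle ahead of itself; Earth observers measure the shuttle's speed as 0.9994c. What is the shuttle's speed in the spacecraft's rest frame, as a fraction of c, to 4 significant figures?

u' ≈ 0.9669c

Inverse velocity addition: u' = (u − v)/(1 − uv/c²)
= (0.9994 − 0.965)/(1 − 0.9994×0.965) = 0.03440/0.0355790 = 0.9669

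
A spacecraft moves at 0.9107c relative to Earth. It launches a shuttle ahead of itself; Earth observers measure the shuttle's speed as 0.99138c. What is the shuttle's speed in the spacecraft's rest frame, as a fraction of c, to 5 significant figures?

u' ≈ 0.83047c

Inverse velocity addition: u' = (u − v)/(1 − uv/c²)
= (0.99138 − 0.9107)/(1 − 0.99138×0.9107) = 0.080680/0.09715023 = 0.83047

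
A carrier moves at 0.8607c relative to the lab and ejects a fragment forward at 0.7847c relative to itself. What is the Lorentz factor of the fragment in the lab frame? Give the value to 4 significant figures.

γ ≈ 5.309

u_lab = (0.7847 + 0.8607)/(1 + 0.7847×0.8607) = 1.6454/1.675391 = 0.9820989
γ = 1/√(1 − 0.9820989²) = 5.309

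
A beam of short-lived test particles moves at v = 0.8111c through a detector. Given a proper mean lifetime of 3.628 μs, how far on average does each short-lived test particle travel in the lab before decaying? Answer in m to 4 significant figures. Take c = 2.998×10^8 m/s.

γ = 1/√(1 − 0.8111²) = 1.70967
Dilated lifetime: Δt = γτ₀ = 1.70967 × 3.628 μs = 6.20269 μs
d = vΔt = 0.8111c × 6.20269 μs = 2.43168×10^8 m/s × 6.20269×10^-6 s = 1508 m

d ≈ 1508 m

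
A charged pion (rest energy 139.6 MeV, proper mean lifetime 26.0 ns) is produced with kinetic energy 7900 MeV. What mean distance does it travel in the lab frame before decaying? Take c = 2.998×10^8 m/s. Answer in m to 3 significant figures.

γ = 1 + K/(m₀c²) = 1 + 7900/139.6 = 57.590
β = √(1 − 1/γ²) = 0.99985
Dilated lifetime: γτ₀ = 57.590 × 26.0 ns = 1497.3 ns
d = βc·γτ₀ = 0.99985 × (2.998×10^8 m/s) × 1.4973×10^-6 s = 449 m

d ≈ 449 m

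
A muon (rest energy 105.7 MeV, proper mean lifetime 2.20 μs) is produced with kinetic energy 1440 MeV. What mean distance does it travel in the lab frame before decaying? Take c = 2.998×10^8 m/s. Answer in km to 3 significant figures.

d ≈ 9.62 km

γ = 1 + K/(m₀c²) = 1 + 1440/105.7 = 14.623
β = √(1 − 1/γ²) = 0.99766
Dilated lifetime: γτ₀ = 14.623 × 2.20 μs = 32.172 μs
d = βc·γτ₀ = 0.99766 × (2.998×10^8 m/s) × 3.2172×10^-5 s = 9.62 km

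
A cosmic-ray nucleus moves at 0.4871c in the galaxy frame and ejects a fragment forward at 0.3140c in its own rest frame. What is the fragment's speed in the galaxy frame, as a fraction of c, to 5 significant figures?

Compose boost 2: (0.3140 + 0.4871)/(1 + 0.3140×0.4871) = 0.80110/1.152949 = 0.69483

u ≈ 0.69483c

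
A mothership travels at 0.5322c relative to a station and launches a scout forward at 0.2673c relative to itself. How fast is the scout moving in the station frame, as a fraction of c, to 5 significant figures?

Compose boost 2: (0.2673 + 0.5322)/(1 + 0.2673×0.5322) = 0.79950/1.142257 = 0.69993

u ≈ 0.69993c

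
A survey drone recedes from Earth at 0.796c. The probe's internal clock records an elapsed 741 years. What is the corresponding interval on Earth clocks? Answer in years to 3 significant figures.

Δt ≈ 1220 years

γ = 1/√(1 − 0.796²) = 1.6521
Time dilation: Δt = γτ₀ = 1.6521 × 741 years = 1220 years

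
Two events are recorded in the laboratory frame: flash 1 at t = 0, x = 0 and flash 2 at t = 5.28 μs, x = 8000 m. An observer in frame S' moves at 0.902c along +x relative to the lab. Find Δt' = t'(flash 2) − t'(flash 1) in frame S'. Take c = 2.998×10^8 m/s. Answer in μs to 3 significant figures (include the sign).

Δt' ≈ -43.5 μs

γ = 1/√(1 − 0.902²) = 2.3162
Δt' = γ(Δt − vΔx/c²) = 2.3162 × (5.28 μs − 0.902×8000 m / (2.998×10^8 m/s))
= 2.3162 × (-18.789 μs) = -43.5 μs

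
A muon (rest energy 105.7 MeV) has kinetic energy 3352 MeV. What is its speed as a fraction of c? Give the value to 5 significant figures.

γ = 1 + K/(m₀c²) = 1 + 3352/105.7 = 32.71239
β = √(1 − 1/γ²) = 0.99953

β ≈ 0.99953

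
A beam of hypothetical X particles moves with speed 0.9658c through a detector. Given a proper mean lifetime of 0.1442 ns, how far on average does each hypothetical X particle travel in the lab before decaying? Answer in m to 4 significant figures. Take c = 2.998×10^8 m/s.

d ≈ 0.1610 m

γ = 1/√(1 − 0.9658²) = 3.85671
Dilated lifetime: Δt = γτ₀ = 3.85671 × 0.1442 ns = 0.556138 ns
d = vΔt = 0.9658c × 0.556138 ns = 2.89547×10^8 m/s × 5.56138×10^-10 s = 0.1610 m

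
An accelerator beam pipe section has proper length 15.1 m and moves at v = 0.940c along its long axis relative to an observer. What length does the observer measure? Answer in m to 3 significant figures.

L ≈ 5.15 m

γ = 1/√(1 − 0.940²) = 2.9311
Length contraction: L = L₀/γ = 15.1/2.9311 = 5.15 m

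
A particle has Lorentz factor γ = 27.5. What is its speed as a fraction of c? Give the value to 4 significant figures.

β ≈ 0.9993

β = √(1 − 1/γ²) = √(1 − 1/27.5²) = √(0.998678) = 0.9993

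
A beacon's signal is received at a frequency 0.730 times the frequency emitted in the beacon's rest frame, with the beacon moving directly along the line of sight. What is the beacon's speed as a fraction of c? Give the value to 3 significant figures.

β ≈ 0.305

f_obs/f_src = √((1−β)/(1+β)) = 0.730  ⇒  (1−β)/(1+β) = 0.53290
β = |1 − D²|/(1 + D²) = |1 − 0.53290|/(1 + 0.53290) = 0.305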